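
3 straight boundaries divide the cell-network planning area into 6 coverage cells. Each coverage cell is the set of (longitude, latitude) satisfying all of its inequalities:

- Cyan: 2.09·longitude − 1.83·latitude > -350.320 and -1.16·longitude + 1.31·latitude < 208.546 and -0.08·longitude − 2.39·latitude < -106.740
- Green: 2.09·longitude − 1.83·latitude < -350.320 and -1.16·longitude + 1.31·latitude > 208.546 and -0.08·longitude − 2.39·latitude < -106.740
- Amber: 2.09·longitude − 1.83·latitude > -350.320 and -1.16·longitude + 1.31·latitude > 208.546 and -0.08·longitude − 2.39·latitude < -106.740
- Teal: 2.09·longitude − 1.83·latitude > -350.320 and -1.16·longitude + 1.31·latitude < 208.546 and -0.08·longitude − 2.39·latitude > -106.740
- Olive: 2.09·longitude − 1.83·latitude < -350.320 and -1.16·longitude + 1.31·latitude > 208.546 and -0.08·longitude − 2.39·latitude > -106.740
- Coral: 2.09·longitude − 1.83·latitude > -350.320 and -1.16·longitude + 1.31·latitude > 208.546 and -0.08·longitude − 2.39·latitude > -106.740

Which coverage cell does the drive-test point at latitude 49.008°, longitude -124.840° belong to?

2.09·-124.840 − 1.83·49.008 = -350.600, which is < -350.320
-1.16·-124.840 + 1.31·49.008 = 209.015, which is > 208.546
-0.08·-124.840 − 2.39·49.008 = -107.142, which is < -106.740
This sign pattern matches Green.

Green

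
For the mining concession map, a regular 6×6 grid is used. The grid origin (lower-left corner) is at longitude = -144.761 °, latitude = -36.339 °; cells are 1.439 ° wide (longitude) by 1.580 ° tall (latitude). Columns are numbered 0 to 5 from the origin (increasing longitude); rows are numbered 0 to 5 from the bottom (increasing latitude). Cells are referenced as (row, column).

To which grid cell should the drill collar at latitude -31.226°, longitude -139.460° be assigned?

(3, 3)

Column index: ⌊(-139.460 − -144.761) / 1.439⌋ = ⌊3.684⌋ = 3
Row offset from origin: ⌊(-31.226 − -36.339) / 1.580⌋ = ⌊3.236⌋ = 3 → row 3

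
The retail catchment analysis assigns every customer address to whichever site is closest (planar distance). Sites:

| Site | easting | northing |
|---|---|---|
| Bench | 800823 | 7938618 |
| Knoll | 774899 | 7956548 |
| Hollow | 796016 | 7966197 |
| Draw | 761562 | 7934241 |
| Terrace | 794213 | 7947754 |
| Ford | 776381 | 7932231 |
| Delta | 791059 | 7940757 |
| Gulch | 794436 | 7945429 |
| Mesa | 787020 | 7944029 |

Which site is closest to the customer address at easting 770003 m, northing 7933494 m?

Ford

Squared distances to each site:
Bench: 976127776.000; Knoll: 555457732.000; Hollow: 1746162378.000; Draw: 71808490.000; Terrace: 789471700.000; Ford: 42274053.000; Delta: 496106305.000; Gulch: 739415714.000; Mesa: 400564514.000.
Minimum at Ford.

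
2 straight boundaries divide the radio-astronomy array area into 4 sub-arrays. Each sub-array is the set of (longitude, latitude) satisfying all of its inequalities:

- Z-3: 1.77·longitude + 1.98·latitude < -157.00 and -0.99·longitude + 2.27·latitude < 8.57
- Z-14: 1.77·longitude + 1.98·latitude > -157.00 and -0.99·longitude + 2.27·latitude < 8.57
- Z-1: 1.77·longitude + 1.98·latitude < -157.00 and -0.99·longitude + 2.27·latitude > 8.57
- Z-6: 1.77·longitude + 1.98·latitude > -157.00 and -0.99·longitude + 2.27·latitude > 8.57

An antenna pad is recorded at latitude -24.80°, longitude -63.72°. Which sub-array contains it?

1.77·-63.72 + 1.98·-24.80 = -161.888, which is < -157.00
-0.99·-63.72 + 2.27·-24.80 = 6.787, which is < 8.57
This sign pattern matches Z-3.

Z-3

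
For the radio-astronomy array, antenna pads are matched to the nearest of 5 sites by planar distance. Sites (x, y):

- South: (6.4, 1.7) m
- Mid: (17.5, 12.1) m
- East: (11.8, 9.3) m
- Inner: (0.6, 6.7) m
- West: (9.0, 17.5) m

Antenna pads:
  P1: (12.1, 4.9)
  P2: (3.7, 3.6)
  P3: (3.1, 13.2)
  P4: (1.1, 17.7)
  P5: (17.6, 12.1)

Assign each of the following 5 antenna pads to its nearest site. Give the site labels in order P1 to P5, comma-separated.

P1 → East (d²=19.45)
P2 → South (d²=10.90)
P3 → Inner (d²=48.50)
P4 → West (d²=62.45)
P5 → Mid (d²=0.01)

East, South, Inner, West, Mid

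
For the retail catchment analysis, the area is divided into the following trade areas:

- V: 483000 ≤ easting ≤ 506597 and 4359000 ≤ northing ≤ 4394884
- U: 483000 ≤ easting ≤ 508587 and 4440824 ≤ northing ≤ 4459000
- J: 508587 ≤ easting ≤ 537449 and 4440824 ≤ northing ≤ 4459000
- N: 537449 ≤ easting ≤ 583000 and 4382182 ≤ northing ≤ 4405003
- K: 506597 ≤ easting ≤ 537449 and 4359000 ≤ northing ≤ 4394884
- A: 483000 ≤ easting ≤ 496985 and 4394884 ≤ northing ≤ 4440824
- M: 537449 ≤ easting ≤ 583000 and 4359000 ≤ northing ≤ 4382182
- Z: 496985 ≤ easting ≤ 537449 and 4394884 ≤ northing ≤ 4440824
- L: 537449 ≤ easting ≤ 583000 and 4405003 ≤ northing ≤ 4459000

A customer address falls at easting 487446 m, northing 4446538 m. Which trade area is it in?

The point has easting = 487446 and northing = 4446538.
Only U satisfies 483000 ≤ easting ≤ 508587 and 4440824 ≤ northing ≤ 4459000.

U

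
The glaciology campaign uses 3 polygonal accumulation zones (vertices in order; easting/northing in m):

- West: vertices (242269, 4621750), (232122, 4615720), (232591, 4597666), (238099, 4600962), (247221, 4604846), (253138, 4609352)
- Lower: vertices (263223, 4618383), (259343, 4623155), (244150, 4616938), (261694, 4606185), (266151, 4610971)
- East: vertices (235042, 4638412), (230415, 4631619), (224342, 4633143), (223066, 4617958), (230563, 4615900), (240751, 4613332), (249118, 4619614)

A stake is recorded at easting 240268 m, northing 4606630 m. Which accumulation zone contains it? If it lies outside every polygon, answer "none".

Cast a ray rightward from (240268, 4606630). For each polygon, the edges (by vertex number in listed order) whose endpoints lie on opposite sides of northing = 4606630, where each meets that height, and whether that is right or left of the point:
West: 2–3 at easting≈232358.1 (left), 5–6 at easting≈249563.6 (right) → 1 crossing.
Lower: 3–4 at easting≈260968.0 (right), 4–5 at easting≈262108.4 (right) → 2 crossings.
East: no edge straddles that height → 0 crossings.
Only West has an odd count, so the point is inside West.

West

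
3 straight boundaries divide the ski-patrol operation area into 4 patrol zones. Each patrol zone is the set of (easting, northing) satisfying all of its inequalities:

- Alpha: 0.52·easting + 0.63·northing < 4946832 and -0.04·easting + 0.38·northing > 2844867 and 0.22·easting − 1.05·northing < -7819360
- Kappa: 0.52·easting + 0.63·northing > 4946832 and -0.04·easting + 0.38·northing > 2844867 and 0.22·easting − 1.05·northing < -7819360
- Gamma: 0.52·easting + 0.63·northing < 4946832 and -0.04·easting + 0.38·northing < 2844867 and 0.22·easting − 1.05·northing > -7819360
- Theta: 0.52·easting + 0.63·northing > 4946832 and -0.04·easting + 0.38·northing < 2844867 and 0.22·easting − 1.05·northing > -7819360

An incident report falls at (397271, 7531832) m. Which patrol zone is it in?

0.52·397271 + 0.63·7531832 = 4951635.080, which is > 4946832
-0.04·397271 + 0.38·7531832 = 2846205.320, which is > 2844867
0.22·397271 − 1.05·7531832 = -7821023.980, which is < -7819360
This sign pattern matches Kappa.

Kappa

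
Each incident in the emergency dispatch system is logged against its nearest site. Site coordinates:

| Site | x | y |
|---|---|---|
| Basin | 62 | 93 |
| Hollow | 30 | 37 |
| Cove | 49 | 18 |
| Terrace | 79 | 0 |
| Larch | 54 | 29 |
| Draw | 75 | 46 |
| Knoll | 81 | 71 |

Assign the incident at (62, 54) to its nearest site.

Squared distances to each site:
Basin: 1521.000; Hollow: 1313.000; Cove: 1465.000; Terrace: 3205.000; Larch: 689.000; Draw: 233.000; Knoll: 650.000.
Minimum at Draw.

Draw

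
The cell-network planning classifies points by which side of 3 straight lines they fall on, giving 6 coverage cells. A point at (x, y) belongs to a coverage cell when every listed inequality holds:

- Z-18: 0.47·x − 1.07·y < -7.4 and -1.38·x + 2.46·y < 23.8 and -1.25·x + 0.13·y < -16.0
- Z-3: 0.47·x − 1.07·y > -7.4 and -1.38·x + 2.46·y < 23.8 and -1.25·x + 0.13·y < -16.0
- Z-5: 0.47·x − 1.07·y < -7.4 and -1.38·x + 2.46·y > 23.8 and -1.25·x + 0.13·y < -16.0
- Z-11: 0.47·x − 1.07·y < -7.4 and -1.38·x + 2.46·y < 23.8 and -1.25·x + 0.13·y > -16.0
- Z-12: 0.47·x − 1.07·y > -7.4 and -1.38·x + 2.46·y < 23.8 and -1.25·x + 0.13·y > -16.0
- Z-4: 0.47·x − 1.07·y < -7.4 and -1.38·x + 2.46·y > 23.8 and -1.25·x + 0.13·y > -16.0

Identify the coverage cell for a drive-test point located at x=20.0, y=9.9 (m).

Z-3

0.47·20.0 − 1.07·9.9 = -1.193, which is > -7.4
-1.38·20.0 + 2.46·9.9 = -3.246, which is < 23.8
-1.25·20.0 + 0.13·9.9 = -23.713, which is < -16.0
This sign pattern matches Z-3.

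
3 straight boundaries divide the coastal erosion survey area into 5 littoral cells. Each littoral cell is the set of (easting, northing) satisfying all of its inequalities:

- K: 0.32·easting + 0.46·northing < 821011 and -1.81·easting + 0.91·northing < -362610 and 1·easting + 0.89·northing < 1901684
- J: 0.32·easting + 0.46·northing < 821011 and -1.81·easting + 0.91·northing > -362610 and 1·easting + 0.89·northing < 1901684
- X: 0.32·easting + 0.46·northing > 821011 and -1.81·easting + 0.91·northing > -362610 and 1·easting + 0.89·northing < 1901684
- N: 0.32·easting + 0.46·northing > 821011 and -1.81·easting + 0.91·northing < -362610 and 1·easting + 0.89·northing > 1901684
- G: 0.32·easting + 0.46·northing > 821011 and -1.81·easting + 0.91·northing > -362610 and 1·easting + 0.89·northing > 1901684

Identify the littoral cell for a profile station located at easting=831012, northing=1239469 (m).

N

0.32·831012 + 0.46·1239469 = 836079.580, which is > 821011
-1.81·831012 + 0.91·1239469 = -376214.930, which is < -362610
1·831012 + 0.89·1239469 = 1934139.410, which is > 1901684
This sign pattern matches N.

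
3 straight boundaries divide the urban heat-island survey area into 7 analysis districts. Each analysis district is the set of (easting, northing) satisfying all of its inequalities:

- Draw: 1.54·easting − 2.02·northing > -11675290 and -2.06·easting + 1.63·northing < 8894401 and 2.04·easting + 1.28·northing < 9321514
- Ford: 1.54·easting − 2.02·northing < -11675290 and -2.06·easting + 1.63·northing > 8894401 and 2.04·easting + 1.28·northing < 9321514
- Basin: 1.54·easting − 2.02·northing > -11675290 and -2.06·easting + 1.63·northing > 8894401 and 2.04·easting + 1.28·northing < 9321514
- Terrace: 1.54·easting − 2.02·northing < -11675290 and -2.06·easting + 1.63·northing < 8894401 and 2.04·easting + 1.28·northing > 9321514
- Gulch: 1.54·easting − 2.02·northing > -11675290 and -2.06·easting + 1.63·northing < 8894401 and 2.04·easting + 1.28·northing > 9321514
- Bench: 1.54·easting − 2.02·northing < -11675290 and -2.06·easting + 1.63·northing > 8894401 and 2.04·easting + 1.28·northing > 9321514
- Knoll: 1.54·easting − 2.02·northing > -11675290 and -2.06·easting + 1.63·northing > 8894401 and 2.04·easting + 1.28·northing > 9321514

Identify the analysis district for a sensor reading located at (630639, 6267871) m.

1.54·630639 − 2.02·6267871 = -11689915.360, which is < -11675290
-2.06·630639 + 1.63·6267871 = 8917513.390, which is > 8894401
2.04·630639 + 1.28·6267871 = 9309378.440, which is < 9321514
This sign pattern matches Ford.

Ford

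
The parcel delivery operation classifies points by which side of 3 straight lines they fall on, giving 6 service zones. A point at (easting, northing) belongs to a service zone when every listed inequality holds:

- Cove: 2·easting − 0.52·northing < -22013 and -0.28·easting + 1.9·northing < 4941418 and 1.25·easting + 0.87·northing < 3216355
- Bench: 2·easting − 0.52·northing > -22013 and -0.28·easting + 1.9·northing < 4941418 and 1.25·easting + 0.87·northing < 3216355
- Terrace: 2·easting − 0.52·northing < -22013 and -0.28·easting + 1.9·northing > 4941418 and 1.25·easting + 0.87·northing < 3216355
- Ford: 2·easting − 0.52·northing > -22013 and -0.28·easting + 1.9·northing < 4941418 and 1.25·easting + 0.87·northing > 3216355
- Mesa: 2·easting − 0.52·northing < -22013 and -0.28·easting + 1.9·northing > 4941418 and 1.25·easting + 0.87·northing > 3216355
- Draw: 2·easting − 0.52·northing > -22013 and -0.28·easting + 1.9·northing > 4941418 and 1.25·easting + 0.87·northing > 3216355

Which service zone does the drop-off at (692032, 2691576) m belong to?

2·692032 − 0.52·2691576 = -15555.520, which is > -22013
-0.28·692032 + 1.9·2691576 = 4920225.440, which is < 4941418
1.25·692032 + 0.87·2691576 = 3206711.120, which is < 3216355
This sign pattern matches Bench.

Bench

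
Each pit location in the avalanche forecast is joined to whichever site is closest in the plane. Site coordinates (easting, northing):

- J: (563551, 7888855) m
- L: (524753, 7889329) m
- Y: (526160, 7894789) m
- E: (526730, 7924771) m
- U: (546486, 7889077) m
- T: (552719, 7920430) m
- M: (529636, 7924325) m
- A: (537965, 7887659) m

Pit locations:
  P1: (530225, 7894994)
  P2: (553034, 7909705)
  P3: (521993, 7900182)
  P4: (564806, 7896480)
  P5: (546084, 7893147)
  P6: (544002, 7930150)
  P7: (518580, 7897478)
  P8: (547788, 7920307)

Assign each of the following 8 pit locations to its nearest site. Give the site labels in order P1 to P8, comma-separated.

P1 → Y (d²=16566250.00)
P2 → T (d²=115124850.00)
P3 → Y (d²=46448338.00)
P4 → J (d²=59715650.00)
P5 → U (d²=16726504.00)
P6 → T (d²=170464489.00)
P7 → Y (d²=64687121.00)
P8 → T (d²=24329890.00)

Y, T, Y, J, U, T, Y, T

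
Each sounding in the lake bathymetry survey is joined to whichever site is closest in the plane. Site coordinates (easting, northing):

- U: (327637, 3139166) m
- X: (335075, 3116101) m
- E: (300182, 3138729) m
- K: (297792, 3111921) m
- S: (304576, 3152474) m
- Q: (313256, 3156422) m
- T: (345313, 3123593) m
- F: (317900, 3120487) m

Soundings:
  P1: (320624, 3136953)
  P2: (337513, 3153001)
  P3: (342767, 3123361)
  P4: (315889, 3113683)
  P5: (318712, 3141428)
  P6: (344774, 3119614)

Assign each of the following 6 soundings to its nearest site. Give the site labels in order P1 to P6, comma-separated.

U, U, T, F, U, T

P1 → U (d²=54079538.00)
P2 → U (d²=288942601.00)
P3 → T (d²=6535940.00)
P4 → F (d²=50338537.00)
P5 → U (d²=84772269.00)
P6 → T (d²=16122962.00)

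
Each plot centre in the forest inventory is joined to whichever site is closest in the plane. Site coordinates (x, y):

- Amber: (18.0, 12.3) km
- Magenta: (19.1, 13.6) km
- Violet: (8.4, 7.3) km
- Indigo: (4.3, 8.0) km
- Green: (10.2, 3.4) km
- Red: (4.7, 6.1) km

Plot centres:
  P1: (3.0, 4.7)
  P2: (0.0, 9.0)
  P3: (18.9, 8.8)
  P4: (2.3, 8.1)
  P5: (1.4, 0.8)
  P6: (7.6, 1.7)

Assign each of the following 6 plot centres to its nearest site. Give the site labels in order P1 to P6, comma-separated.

Red, Indigo, Amber, Indigo, Red, Green

P1 → Red (d²=4.85)
P2 → Indigo (d²=19.49)
P3 → Amber (d²=13.06)
P4 → Indigo (d²=4.01)
P5 → Red (d²=38.98)
P6 → Green (d²=9.65)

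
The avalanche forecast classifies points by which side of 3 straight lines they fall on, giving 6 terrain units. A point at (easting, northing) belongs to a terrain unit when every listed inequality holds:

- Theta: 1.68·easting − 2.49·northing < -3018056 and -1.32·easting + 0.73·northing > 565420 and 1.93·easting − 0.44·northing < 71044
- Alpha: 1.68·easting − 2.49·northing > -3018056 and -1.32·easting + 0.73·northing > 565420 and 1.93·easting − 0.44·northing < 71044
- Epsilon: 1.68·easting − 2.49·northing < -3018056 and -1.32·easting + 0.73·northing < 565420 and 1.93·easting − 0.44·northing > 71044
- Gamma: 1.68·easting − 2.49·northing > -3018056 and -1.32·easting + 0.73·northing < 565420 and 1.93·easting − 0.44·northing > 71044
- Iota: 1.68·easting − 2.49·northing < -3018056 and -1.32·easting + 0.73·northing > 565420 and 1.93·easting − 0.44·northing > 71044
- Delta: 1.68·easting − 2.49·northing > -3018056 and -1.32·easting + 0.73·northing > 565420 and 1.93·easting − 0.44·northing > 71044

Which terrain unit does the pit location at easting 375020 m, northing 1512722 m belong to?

Theta

1.68·375020 − 2.49·1512722 = -3136644.180, which is < -3018056
-1.32·375020 + 0.73·1512722 = 609260.660, which is > 565420
1.93·375020 − 0.44·1512722 = 58190.920, which is < 71044
This sign pattern matches Theta.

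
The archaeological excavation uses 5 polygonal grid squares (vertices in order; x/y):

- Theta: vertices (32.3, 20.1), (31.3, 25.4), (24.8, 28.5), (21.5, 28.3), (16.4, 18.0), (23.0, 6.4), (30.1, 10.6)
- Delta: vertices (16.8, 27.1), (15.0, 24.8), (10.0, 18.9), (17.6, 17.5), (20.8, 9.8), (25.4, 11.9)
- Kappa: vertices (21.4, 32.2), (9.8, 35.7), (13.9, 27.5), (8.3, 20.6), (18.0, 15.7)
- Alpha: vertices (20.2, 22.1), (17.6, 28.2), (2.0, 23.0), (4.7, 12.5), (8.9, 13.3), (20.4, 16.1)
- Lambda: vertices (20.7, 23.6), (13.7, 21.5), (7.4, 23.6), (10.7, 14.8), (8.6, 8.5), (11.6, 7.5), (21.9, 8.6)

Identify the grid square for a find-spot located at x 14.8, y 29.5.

Cast a ray rightward from (14.8, 29.5). For each polygon, the edges (by vertex number in listed order) whose endpoints lie on opposite sides of y = 29.5, where each meets that height, and whether that is right or left of the point:
Theta: no edge straddles that height → 0 crossings.
Delta: no edge straddles that height → 0 crossings.
Kappa: 2–3 at x≈12.90 (left), 5–1 at x≈20.84 (right) → 1 crossing.
Alpha: no edge straddles that height → 0 crossings.
Lambda: no edge straddles that height → 0 crossings.
Only Kappa has an odd count, so the point is inside Kappa.

Kappa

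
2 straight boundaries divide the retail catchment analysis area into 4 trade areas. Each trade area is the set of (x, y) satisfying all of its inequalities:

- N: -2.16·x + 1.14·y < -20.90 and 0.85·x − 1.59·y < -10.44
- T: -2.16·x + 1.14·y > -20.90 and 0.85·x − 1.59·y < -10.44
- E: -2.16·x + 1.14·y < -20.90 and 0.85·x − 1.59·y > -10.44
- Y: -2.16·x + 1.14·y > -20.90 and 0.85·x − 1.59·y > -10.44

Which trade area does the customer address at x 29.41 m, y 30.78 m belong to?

-2.16·29.41 + 1.14·30.78 = -28.436, which is < -20.90
0.85·29.41 − 1.59·30.78 = -23.942, which is < -10.44
This sign pattern matches N.

N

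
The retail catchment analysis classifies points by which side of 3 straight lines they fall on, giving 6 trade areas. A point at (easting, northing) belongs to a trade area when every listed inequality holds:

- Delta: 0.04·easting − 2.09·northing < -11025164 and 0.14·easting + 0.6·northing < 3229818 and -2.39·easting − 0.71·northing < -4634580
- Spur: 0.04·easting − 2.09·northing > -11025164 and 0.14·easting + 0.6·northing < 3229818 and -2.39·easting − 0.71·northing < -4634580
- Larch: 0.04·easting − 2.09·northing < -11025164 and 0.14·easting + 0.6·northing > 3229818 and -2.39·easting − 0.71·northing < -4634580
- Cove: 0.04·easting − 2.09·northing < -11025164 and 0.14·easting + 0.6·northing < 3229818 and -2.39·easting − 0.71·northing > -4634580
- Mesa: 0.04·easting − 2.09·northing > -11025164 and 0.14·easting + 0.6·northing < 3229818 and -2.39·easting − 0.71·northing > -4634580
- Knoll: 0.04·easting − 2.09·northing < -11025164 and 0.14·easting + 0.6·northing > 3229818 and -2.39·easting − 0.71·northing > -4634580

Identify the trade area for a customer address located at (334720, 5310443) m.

Knoll

0.04·334720 − 2.09·5310443 = -11085437.070, which is < -11025164
0.14·334720 + 0.6·5310443 = 3233126.600, which is > 3229818
-2.39·334720 − 0.71·5310443 = -4570395.330, which is > -4634580
This sign pattern matches Knoll.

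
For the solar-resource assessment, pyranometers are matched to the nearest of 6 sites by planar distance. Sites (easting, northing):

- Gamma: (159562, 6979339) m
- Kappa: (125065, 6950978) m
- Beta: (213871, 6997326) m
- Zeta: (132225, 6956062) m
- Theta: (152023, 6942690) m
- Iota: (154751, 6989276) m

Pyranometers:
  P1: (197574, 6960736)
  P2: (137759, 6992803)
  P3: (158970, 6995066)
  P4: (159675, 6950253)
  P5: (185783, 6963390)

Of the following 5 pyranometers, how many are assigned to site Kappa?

0

P1 → Beta
P2 → Iota
P3 → Iota
P4 → Theta
P5 → Gamma
0 of the 5 go to Kappa.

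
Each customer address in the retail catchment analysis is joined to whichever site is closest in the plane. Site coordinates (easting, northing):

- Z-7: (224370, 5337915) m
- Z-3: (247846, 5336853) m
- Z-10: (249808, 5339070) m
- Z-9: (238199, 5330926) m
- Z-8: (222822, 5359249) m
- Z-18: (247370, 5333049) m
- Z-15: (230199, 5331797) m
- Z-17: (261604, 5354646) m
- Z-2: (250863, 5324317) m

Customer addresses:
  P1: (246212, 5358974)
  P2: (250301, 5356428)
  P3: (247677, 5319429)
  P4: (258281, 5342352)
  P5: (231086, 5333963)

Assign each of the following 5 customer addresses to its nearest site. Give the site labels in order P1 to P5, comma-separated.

P1 → Z-17 (d²=255645248.00)
P2 → Z-17 (d²=130933333.00)
P3 → Z-2 (d²=34043140.00)
P4 → Z-10 (d²=82563253.00)
P5 → Z-15 (d²=5478325.00)

Z-17, Z-17, Z-2, Z-10, Z-15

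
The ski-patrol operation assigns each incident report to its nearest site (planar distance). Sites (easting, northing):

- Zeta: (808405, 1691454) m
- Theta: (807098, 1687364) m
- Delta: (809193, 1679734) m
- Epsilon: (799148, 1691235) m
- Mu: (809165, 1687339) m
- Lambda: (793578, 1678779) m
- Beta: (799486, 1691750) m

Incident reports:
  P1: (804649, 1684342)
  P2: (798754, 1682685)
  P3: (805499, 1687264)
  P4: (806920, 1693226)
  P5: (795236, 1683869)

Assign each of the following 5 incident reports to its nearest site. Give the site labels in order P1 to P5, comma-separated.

Theta, Lambda, Theta, Zeta, Lambda

P1 → Theta (d²=15130085.00)
P2 → Lambda (d²=42047812.00)
P3 → Theta (d²=2566801.00)
P4 → Zeta (d²=5345209.00)
P5 → Lambda (d²=28657064.00)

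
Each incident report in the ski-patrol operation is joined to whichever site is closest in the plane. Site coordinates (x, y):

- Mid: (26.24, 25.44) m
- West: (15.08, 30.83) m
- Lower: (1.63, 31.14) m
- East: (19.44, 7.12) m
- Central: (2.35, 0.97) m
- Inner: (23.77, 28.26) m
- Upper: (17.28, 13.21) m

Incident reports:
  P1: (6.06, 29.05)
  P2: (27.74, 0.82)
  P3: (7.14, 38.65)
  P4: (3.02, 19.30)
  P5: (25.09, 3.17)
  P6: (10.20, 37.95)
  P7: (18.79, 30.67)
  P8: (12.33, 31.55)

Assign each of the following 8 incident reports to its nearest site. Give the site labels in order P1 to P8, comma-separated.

P1 → Lower (d²=23.99)
P2 → East (d²=108.58)
P3 → Lower (d²=86.76)
P4 → Lower (d²=142.12)
P5 → East (d²=47.52)
P6 → West (d²=74.51)
P7 → West (d²=13.79)
P8 → West (d²=8.08)

Lower, East, Lower, Lower, East, West, West, West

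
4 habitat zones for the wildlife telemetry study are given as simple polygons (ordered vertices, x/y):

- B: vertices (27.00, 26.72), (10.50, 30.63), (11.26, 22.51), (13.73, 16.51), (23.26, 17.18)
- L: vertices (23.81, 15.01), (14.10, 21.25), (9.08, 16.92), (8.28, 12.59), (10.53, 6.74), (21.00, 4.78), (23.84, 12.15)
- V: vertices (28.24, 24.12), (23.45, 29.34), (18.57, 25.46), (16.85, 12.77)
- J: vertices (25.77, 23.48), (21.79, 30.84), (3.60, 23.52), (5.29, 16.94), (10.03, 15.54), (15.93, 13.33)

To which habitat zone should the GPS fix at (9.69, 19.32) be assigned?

J

Cast a ray rightward from (9.69, 19.32). For each polygon, the edges (by vertex number in listed order) whose endpoints lie on opposite sides of y = 19.32, where each meets that height, and whether that is right or left of the point:
B: 3–4 at x≈12.573 (right), 5–1 at x≈24.099 (right) → 2 crossings.
L: 1–2 at x≈17.103 (right), 2–3 at x≈11.862 (right) → 2 crossings.
V: 3–4 at x≈17.738 (right), 4–1 at x≈23.423 (right) → 2 crossings.
J: 3–4 at x≈4.679 (left), 6–1 at x≈21.737 (right) → 1 crossing.
Only J has an odd count, so the point is inside J.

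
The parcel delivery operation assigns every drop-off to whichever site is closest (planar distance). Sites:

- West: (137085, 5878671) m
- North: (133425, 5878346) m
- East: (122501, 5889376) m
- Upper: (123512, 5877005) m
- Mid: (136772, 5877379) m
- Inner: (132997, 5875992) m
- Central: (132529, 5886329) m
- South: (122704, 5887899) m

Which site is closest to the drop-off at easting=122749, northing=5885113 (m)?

Squared distances to each site:
West: 247020260.000; North: 159769265.000; East: 18234673.000; Upper: 66321833.000; Mid: 256459285.000; Inner: 188214145.000; Central: 97127056.000; South: 7763821.000.
Minimum at South.

South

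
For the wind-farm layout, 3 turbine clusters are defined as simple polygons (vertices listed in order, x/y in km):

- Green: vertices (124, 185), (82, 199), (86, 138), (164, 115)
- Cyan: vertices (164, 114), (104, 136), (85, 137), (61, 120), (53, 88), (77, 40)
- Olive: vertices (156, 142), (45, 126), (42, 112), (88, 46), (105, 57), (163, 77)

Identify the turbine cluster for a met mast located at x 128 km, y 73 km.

Cast a ray rightward from (128, 73). For each polygon, the edges (by vertex number in listed order) whose endpoints lie on opposite sides of y = 73, where each meets that height, and whether that is right or left of the point:
Green: no edge straddles that height → 0 crossings.
Cyan: 5–6 at x≈60.5 (left), 6–1 at x≈115.8 (left) → 0 crossings.
Olive: 3–4 at x≈69.2 (left), 5–6 at x≈151.4 (right) → 1 crossing.
Only Olive has an odd count, so the point is inside Olive.

Olive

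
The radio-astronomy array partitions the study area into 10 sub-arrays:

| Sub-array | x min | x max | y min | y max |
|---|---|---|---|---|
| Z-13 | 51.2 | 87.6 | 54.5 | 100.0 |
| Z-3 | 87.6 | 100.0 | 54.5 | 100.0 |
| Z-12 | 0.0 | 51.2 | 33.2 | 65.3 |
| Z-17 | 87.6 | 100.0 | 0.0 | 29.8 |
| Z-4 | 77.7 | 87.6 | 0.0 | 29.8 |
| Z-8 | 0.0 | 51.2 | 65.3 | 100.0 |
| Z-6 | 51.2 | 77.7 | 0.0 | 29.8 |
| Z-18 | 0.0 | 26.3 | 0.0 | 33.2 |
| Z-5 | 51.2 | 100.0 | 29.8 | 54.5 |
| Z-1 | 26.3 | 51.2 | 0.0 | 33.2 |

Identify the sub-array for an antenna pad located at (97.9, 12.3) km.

The point has x = 97.9 and y = 12.3.
Only Z-17 satisfies 87.6 ≤ x ≤ 100.0 and 0.0 ≤ y ≤ 29.8.

Z-17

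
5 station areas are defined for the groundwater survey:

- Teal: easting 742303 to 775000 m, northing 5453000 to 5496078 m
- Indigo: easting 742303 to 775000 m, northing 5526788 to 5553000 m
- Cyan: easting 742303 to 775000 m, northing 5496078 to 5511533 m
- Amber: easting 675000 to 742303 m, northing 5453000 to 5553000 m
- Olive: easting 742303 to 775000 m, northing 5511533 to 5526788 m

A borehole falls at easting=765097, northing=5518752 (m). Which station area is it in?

Olive

The point has easting = 765097 and northing = 5518752.
Only Olive satisfies 742303 ≤ easting ≤ 775000 and 5511533 ≤ northing ≤ 5526788.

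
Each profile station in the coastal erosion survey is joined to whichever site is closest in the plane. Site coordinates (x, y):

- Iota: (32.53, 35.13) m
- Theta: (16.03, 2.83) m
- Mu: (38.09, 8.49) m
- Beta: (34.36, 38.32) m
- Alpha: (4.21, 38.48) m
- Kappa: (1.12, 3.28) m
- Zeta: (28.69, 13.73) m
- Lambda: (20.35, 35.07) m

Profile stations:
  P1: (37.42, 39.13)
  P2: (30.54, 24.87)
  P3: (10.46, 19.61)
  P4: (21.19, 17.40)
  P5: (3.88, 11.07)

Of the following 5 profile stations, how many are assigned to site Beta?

1

P1 → Beta
P2 → Iota
P3 → Theta
P4 → Zeta
P5 → Kappa
1 of the 5 goes to Beta.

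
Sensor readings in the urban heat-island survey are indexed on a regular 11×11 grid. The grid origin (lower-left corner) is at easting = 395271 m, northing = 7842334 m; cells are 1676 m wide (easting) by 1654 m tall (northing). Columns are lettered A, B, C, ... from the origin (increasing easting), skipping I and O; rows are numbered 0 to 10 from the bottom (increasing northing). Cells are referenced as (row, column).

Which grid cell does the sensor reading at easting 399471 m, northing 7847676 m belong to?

Column index: ⌊(399471 − 395271) / 1676⌋ = ⌊2.506⌋ = 2 → column C
Row offset from origin: ⌊(7847676 − 7842334) / 1654⌋ = ⌊3.230⌋ = 3 → row 3

(3, C)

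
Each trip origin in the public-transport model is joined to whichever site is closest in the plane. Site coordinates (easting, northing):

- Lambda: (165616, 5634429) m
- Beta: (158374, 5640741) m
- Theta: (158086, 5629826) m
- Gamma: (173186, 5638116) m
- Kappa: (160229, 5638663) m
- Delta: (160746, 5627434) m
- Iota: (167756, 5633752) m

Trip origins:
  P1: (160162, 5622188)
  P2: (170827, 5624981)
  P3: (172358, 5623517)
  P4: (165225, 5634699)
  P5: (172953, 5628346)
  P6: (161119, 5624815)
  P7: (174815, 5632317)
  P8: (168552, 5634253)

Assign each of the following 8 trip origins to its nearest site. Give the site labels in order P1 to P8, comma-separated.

P1 → Delta (d²=27861572.00)
P2 → Iota (d²=86361482.00)
P3 → Iota (d²=125933629.00)
P4 → Lambda (d²=225781.00)
P5 → Iota (d²=56233645.00)
P6 → Delta (d²=6998290.00)
P7 → Gamma (d²=36282042.00)
P8 → Iota (d²=884617.00)

Delta, Iota, Iota, Lambda, Iota, Delta, Gamma, Iota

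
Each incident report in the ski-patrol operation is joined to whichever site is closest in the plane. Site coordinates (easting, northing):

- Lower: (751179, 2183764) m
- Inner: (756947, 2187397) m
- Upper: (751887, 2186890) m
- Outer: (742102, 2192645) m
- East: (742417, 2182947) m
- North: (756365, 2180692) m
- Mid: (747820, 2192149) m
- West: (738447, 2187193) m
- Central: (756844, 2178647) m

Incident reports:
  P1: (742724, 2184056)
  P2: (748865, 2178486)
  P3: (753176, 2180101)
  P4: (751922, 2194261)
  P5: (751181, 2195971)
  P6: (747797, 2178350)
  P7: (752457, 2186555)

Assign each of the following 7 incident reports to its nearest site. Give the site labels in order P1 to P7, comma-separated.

East, Lower, North, Mid, Mid, Lower, Upper

P1 → East (d²=1324130.00)
P2 → Lower (d²=33211880.00)
P3 → North (d²=10519002.00)
P4 → Mid (d²=21286948.00)
P5 → Mid (d²=25904005.00)
P6 → Lower (d²=40749320.00)
P7 → Upper (d²=437125.00)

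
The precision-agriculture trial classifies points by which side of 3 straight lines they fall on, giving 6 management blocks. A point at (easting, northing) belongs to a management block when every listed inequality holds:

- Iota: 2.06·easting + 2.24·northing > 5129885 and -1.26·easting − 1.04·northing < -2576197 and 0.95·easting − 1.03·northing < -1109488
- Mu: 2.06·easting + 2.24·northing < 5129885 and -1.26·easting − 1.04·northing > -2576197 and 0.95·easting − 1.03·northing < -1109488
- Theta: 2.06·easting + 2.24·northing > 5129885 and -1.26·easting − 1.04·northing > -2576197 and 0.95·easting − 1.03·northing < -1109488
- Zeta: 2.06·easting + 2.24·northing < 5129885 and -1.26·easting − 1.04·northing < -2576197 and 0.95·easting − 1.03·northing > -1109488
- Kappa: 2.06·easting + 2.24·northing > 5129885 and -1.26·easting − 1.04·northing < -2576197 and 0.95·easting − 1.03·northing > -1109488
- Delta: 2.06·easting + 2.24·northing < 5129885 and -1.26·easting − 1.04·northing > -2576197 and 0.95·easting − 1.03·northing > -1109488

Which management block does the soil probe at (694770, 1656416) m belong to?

2.06·694770 + 2.24·1656416 = 5141598.040, which is > 5129885
-1.26·694770 − 1.04·1656416 = -2598082.840, which is < -2576197
0.95·694770 − 1.03·1656416 = -1046076.980, which is > -1109488
This sign pattern matches Kappa.

Kappa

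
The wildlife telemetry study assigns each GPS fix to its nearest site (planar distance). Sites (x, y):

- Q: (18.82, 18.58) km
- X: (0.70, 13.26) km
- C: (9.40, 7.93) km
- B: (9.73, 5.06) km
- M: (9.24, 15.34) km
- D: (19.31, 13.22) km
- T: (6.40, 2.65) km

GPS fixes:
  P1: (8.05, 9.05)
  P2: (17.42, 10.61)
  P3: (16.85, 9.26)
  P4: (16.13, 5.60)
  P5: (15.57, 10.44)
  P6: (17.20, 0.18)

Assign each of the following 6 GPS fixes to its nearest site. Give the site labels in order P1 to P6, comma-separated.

P1 → C (d²=3.08)
P2 → D (d²=10.38)
P3 → D (d²=21.73)
P4 → B (d²=41.25)
P5 → D (d²=21.72)
P6 → B (d²=79.62)

C, D, D, B, D, B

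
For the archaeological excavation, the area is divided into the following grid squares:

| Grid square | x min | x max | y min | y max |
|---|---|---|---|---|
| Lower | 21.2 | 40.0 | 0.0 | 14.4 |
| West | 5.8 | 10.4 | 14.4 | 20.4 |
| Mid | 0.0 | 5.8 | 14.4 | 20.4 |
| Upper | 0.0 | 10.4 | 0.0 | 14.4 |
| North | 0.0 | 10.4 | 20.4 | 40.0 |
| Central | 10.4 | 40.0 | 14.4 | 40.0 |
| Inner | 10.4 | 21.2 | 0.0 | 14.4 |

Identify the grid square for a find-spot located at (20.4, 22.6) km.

The point has x = 20.4 and y = 22.6.
Only Central satisfies 10.4 ≤ x ≤ 40.0 and 14.4 ≤ y ≤ 40.0.

Central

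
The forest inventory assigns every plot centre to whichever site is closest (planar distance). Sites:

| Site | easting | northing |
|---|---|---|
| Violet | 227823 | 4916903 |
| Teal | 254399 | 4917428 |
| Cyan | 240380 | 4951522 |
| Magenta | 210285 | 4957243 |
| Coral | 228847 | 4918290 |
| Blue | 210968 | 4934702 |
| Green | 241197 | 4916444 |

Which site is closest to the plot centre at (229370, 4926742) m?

Coral

Squared distances to each site:
Violet: 99199130.000; Teal: 713201437.000; Cyan: 735268500.000; Magenta: 1294548226.000; Coral: 71709833.000; Blue: 401995204.000; Green: 245926733.000.
Minimum at Coral.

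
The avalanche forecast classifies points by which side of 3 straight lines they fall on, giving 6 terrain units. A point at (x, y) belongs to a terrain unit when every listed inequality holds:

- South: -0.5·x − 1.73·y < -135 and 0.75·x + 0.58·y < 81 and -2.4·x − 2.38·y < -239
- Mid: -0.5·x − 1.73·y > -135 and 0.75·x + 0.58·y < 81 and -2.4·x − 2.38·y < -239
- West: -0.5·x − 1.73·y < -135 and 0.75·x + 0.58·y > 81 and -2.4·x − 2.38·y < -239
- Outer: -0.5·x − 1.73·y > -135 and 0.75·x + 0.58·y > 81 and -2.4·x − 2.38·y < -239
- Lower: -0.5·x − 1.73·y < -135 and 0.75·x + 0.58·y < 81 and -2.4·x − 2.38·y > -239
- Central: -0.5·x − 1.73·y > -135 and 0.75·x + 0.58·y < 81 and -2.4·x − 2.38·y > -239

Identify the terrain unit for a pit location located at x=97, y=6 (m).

-0.5·97 − 1.73·6 = -58.880, which is > -135
0.75·97 + 0.58·6 = 76.230, which is < 81
-2.4·97 − 2.38·6 = -247.080, which is < -239
This sign pattern matches Mid.

Mid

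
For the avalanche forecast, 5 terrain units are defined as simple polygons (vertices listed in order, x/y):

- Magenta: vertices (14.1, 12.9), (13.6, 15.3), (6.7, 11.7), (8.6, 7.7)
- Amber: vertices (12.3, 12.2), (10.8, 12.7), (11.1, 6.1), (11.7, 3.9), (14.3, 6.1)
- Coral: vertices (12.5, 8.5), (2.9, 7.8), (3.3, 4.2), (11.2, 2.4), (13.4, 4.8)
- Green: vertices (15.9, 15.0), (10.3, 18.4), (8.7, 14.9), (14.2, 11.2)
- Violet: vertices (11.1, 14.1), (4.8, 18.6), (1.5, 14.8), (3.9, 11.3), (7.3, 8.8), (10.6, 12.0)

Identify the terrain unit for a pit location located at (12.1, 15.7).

Cast a ray rightward from (12.1, 15.7). For each polygon, the edges (by vertex number in listed order) whose endpoints lie on opposite sides of y = 15.7, where each meets that height, and whether that is right or left of the point:
Magenta: no edge straddles that height → 0 crossings.
Amber: no edge straddles that height → 0 crossings.
Coral: no edge straddles that height → 0 crossings.
Green: 1–2 at x≈14.75 (right), 2–3 at x≈9.07 (left) → 1 crossing.
Violet: 1–2 at x≈8.86 (left), 2–3 at x≈2.28 (left) → 0 crossings.
Only Green has an odd count, so the point is inside Green.

Green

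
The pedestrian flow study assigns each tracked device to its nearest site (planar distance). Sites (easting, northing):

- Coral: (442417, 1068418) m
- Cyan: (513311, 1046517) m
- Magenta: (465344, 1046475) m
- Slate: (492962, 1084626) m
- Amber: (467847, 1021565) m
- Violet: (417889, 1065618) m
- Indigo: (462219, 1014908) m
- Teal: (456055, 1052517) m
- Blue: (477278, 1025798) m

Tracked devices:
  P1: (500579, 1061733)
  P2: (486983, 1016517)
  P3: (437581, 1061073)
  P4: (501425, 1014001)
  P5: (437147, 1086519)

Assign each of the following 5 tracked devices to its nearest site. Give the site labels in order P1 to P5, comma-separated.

P1 → Cyan (d²=393630480.00)
P2 → Blue (d²=180323986.00)
P3 → Coral (d²=77335921.00)
P4 → Blue (d²=722246818.00)
P5 → Coral (d²=355419101.00)

Cyan, Blue, Coral, Blue, Coral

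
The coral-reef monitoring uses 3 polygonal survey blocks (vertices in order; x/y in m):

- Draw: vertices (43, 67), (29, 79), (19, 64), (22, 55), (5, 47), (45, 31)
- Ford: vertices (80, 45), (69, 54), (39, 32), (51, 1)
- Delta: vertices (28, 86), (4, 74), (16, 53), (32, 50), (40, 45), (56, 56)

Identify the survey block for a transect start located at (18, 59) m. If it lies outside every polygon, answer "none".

Cast a ray rightward from (18, 59). For each polygon, the edges (by vertex number in listed order) whose endpoints lie on opposite sides of y = 59, where each meets that height, and whether that is right or left of the point:
Draw: 3–4 at x≈20.7 (right), 6–1 at x≈43.4 (right) → 2 crossings.
Ford: no edge straddles that height → 0 crossings.
Delta: 2–3 at x≈12.6 (left), 6–1 at x≈53.2 (right) → 1 crossing.
Only Delta has an odd count, so the point is inside Delta.

Delta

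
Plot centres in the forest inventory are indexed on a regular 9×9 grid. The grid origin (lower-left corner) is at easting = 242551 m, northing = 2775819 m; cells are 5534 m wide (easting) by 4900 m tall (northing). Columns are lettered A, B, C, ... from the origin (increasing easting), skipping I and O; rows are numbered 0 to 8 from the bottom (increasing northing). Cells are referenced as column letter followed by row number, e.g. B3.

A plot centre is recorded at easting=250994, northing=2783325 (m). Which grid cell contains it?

B1

Column index: ⌊(250994 − 242551) / 5534⌋ = ⌊1.526⌋ = 1 → column B
Row offset from origin: ⌊(2783325 − 2775819) / 4900⌋ = ⌊1.532⌋ = 1 → row 1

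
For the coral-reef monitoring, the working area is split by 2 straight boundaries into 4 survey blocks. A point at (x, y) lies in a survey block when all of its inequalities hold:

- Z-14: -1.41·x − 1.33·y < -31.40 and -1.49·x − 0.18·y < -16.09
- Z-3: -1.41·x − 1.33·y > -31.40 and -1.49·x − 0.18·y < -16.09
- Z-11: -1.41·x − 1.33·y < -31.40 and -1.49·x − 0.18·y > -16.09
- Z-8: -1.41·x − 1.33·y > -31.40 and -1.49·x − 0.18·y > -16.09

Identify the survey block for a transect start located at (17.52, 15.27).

Z-14

-1.41·17.52 − 1.33·15.27 = -45.012, which is < -31.40
-1.49·17.52 − 0.18·15.27 = -28.853, which is < -16.09
This sign pattern matches Z-14.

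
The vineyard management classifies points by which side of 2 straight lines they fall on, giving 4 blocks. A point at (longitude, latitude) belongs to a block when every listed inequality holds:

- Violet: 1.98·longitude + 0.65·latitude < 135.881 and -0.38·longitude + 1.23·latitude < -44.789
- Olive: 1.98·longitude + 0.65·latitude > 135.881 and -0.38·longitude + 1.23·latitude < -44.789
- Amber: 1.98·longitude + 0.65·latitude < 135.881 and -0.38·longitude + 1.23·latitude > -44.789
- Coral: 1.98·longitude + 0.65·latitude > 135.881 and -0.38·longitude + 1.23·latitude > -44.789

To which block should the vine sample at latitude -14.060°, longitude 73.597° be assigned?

1.98·73.597 + 0.65·-14.060 = 136.583, which is > 135.881
-0.38·73.597 + 1.23·-14.060 = -45.261, which is < -44.789
This sign pattern matches Olive.

Olive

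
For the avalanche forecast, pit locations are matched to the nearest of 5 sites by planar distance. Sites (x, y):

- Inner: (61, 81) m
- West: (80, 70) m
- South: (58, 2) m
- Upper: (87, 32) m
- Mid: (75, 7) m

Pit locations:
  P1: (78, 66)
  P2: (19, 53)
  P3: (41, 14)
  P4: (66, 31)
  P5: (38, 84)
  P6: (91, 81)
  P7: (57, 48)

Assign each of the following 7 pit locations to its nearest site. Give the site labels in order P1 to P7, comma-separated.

West, Inner, South, Upper, Inner, West, West

P1 → West (d²=20.00)
P2 → Inner (d²=2548.00)
P3 → South (d²=433.00)
P4 → Upper (d²=442.00)
P5 → Inner (d²=538.00)
P6 → West (d²=242.00)
P7 → West (d²=1013.00)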